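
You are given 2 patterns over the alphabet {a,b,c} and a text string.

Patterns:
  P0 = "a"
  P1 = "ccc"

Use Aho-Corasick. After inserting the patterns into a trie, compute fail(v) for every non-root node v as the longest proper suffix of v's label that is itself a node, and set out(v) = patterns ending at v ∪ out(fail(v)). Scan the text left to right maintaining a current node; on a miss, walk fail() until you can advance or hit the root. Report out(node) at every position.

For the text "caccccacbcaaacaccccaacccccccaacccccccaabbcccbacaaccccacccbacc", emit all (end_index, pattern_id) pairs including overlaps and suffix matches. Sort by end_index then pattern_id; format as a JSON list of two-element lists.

Build:
Trie (insert patterns):
  0='ε' goto a→1 c→2
  1='a' goto ·  [P0 ends]
  2='c' goto c→3
  3='cc' goto c→4
  4='ccc' goto ·  [P1 ends]

BFS fail/out derivation:
  fail(1) 'a': from fail(0)=0 chase 'a': 0 ⇒ 0;  out={0}∪out(0)={0}
  fail(2) 'c': from fail(0)=0 chase 'c': 0 ⇒ 0;  out=∅∪out(0)=∅
  fail(3) 'cc': from fail(2)=0 chase 'c': 0 ⇒ 2;  out=∅∪out(2)=∅
  fail(4) 'ccc': from fail(3)=2 chase 'c': 2 ⇒ 3;  out={1}∪out(3)={1}

Text stream:
pos 0 'c': at 2
pos 1 'a': at 1 (via fail)  → match P0@[1:1]
pos 2 'c': at 2 (via fail)
pos 3 'c': at 3
pos 4 'c': at 4  → match P1@[2:4]
pos 5 'c': at 4 (via fail)  → match P1@[3:5]
pos 6 'a': at 1 (via fail)  → match P0@[6:6]
pos 7 'c': at 2 (via fail)
pos 8 'b': at 0 (via fail)
pos 9 'c': at 2
pos 10 'a': at 1 (via fail)  → match P0@[10:10]
pos 11 'a': at 1 (via fail)  → match P0@[11:11]
pos 12 'a': at 1 (via fail)  → match P0@[12:12]
pos 13 'c': at 2 (via fail)
pos 14 'a': at 1 (via fail)  → match P0@[14:14]
pos 15 'c': at 2 (via fail)
pos 16 'c': at 3
pos 17 'c': at 4  → match P1@[15:17]
pos 18 'c': at 4 (via fail)  → match P1@[16:18]
pos 19 'a': at 1 (via fail)  → match P0@[19:19]
pos 20 'a': at 1 (via fail)  → match P0@[20:20]
pos 21 'c': at 2 (via fail)
pos 22 'c': at 3
pos 23 'c': at 4  → match P1@[21:23]
pos 24 'c': at 4 (via fail)  → match P1@[22:24]
pos 25 'c': at 4 (via fail)  → match P1@[23:25]
pos 26 'c': at 4 (via fail)  → match P1@[24:26]
pos 27 'c': at 4 (via fail)  → match P1@[25:27]
pos 28 'a': at 1 (via fail)  → match P0@[28:28]
pos 29 'a': at 1 (via fail)  → match P0@[29:29]
pos 30 'c': at 2 (via fail)
pos 31 'c': at 3
pos 32 'c': at 4  → match P1@[30:32]
pos 33 'c': at 4 (via fail)  → match P1@[31:33]
pos 34 'c': at 4 (via fail)  → match P1@[32:34]
pos 35 'c': at 4 (via fail)  → match P1@[33:35]
pos 36 'c': at 4 (via fail)  → match P1@[34:36]
pos 37 'a': at 1 (via fail)  → match P0@[37:37]
pos 38 'a': at 1 (via fail)  → match P0@[38:38]
pos 39 'b': at 0 (via fail)
pos 40 'b': at 0
pos 41 'c': at 2
pos 42 'c': at 3
pos 43 'c': at 4  → match P1@[41:43]
pos 44 'b': at 0 (via fail)
pos 45 'a': at 1  → match P0@[45:45]
pos 46 'c': at 2 (via fail)
pos 47 'a': at 1 (via fail)  → match P0@[47:47]
pos 48 'a': at 1 (via fail)  → match P0@[48:48]
pos 49 'c': at 2 (via fail)
pos 50 'c': at 3
pos 51 'c': at 4  → match P1@[49:51]
pos 52 'c': at 4 (via fail)  → match P1@[50:52]
pos 53 'a': at 1 (via fail)  → match P0@[53:53]
pos 54 'c': at 2 (via fail)
pos 55 'c': at 3
pos 56 'c': at 4  → match P1@[54:56]
pos 57 'b': at 0 (via fail)
pos 58 'a': at 1  → match P0@[58:58]
pos 59 'c': at 2 (via fail)
pos 60 'c': at 3

All matches (sorted): [[1,0],[4,1],[5,1],[6,0],[10,0],[11,0],[12,0],[14,0],[17,1],[18,1],[19,0],[20,0],[23,1],[24,1],[25,1],[26,1],[27,1],[28,0],[29,0],[32,1],[33,1],[34,1],[35,1],[36,1],[37,0],[38,0],[43,1],[45,0],[47,0],[48,0],[51,1],[52,1],[53,0],[56,1],[58,0]]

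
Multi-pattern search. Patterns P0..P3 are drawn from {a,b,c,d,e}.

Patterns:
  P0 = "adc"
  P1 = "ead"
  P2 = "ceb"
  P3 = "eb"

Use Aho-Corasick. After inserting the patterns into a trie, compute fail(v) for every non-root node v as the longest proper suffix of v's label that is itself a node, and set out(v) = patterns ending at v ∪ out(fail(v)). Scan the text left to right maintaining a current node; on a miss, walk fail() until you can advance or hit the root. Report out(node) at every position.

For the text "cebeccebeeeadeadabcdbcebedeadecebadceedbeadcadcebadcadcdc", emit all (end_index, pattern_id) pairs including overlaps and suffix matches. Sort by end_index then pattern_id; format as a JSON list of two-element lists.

Build:
Trie (insert patterns):
  0='ε' goto a→1 c→7 e→4
  1='a' goto d→2
  2='ad' goto c→3
  3='adc' goto ·  ←P0
  4='e' goto a→5 b→10
  5='ea' goto d→6
  6='ead' goto ·  ←P1
  7='c' goto e→8
  8='ce' goto b→9
  9='ceb' goto ·  ←P2
  10='eb' goto ·  ←P3

Failure links (BFS by depth):
  fail(1) 'a': from fail(0)=0 chase 'a': 0 ⇒ 0;  out=∅∪out(0)=∅
  fail(4) 'e': from fail(0)=0 chase 'e': 0 ⇒ 0;  out=∅∪out(0)=∅
  fail(7) 'c': from fail(0)=0 chase 'c': 0 ⇒ 0;  out=∅∪out(0)=∅
  fail(2) 'ad': from fail(1)=0 chase 'd': 0 ⇒ 0;  out=∅∪out(0)=∅
  fail(5) 'ea': from fail(4)=0 chase 'a': 0 ⇒ 1;  out=∅∪out(1)=∅
  fail(8) 'ce': from fail(7)=0 chase 'e': 0 ⇒ 4;  out=∅∪out(4)=∅
  fail(10) 'eb': from fail(4)=0 chase 'b': 0 ⇒ 0;  out={3}∪out(0)={3}
  fail(3) 'adc': from fail(2)=0 chase 'c': 0 ⇒ 7;  out={0}∪out(7)={0}
  fail(6) 'ead': from fail(5)=1 chase 'd': 1 ⇒ 2;  out={1}∪out(2)={1}
  fail(9) 'ceb': from fail(8)=4 chase 'b': 4 ⇒ 10;  out={2}∪out(10)={2,3}

Text stream:
[0] read 'c'  n0⇒n7
[1] read 'e'  n7⇒n8
[2] read 'b'  n8⇒n9  → match P2@[0:2],P3@[1:2]
[3] read 'e'  n9⇒n4 ·f
[4] read 'c'  n4⇒n7 ·f
[5] read 'c'  n7⇒n7 ·f
[6] read 'e'  n7⇒n8
[7] read 'b'  n8⇒n9  → match P2@[5:7],P3@[6:7]
[8] read 'e'  n9⇒n4 ·f
[9] read 'e'  n4⇒n4 ·f
[10] read 'e'  n4⇒n4 ·f
[11] read 'a'  n4⇒n5
[12] read 'd'  n5⇒n6  → match P1@[10:12]
[13] read 'e'  n6⇒n4 ·f
[14] read 'a'  n4⇒n5
[15] read 'd'  n5⇒n6  → match P1@[13:15]
[16] read 'a'  n6⇒n1 ·f
[17] read 'b'  n1⇒n0 ·f
[18] read 'c'  n0⇒n7
[19] read 'd'  n7⇒n0 ·f
[20] read 'b'  n0⇒n0
[21] read 'c'  n0⇒n7
[22] read 'e'  n7⇒n8
[23] read 'b'  n8⇒n9  → match P2@[21:23],P3@[22:23]
[24] read 'e'  n9⇒n4 ·f
[25] read 'd'  n4⇒n0 ·f
[26] read 'e'  n0⇒n4
[27] read 'a'  n4⇒n5
[28] read 'd'  n5⇒n6  → match P1@[26:28]
[29] read 'e'  n6⇒n4 ·f
[30] read 'c'  n4⇒n7 ·f
[31] read 'e'  n7⇒n8
[32] read 'b'  n8⇒n9  → match P2@[30:32],P3@[31:32]
[33] read 'a'  n9⇒n1 ·f
[34] read 'd'  n1⇒n2
[35] read 'c'  n2⇒n3  → match P0@[33:35]
[36] read 'e'  n3⇒n8 ·f
[37] read 'e'  n8⇒n4 ·f
[38] read 'd'  n4⇒n0 ·f
[39] read 'b'  n0⇒n0
[40] read 'e'  n0⇒n4
[41] read 'a'  n4⇒n5
[42] read 'd'  n5⇒n6  → match P1@[40:42]
[43] read 'c'  n6⇒n3 ·f  → match P0@[41:43]
[44] read 'a'  n3⇒n1 ·f
[45] read 'd'  n1⇒n2
[46] read 'c'  n2⇒n3  → match P0@[44:46]
[47] read 'e'  n3⇒n8 ·f
[48] read 'b'  n8⇒n9  → match P2@[46:48],P3@[47:48]
[49] read 'a'  n9⇒n1 ·f
[50] read 'd'  n1⇒n2
[51] read 'c'  n2⇒n3  → match P0@[49:51]
[52] read 'a'  n3⇒n1 ·f
[53] read 'd'  n1⇒n2
[54] read 'c'  n2⇒n3  → match P0@[52:54]
[55] read 'd'  n3⇒n0 ·f
[56] read 'c'  n0⇒n7

Matches: [[2,2],[2,3],[7,2],[7,3],[12,1],[15,1],[23,2],[23,3],[28,1],[32,2],[32,3],[35,0],[42,1],[43,0],[46,0],[48,2],[48,3],[51,0],[54,0]]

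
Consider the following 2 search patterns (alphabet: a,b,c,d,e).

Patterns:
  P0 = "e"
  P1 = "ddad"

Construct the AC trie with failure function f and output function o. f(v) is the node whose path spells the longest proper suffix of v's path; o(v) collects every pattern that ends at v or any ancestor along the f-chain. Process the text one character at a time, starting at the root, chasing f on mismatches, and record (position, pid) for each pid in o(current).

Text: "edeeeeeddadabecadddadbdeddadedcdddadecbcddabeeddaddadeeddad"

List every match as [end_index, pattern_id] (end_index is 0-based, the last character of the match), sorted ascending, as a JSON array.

Build automaton:
Trie nodes:
  0='ε' goto d→2 e→1
  1='e' goto ·  ←P0
  2='d' goto d→3
  3='dd' goto a→4
  4='dda' goto d→5
  5='ddad' goto ·  ←P1

Failure links (BFS by depth):
  n1('e'): parent n0 fail=0; on 'e' 0 → fail=0;  out {0}∪∅={0}
  n2('d'): parent n0 fail=0; on 'd' 0 → fail=0;  out ∅∪∅=∅
  n3('dd'): parent n2 fail=0; on 'd' 0 → fail=2;  out ∅∪∅=∅
  n4('dda'): parent n3 fail=2; on 'a' 2→0 → fail=0;  out ∅∪∅=∅
  n5('ddad'): parent n4 fail=0; on 'd' 0 → fail=2;  out {1}∪∅={1}

Text stream:
pos 0 'e': at 1  ** P0@[0:0]
pos 1 'd': at 2 ·f
pos 2 'e': at 1 ·f  ** P0@[2:2]
pos 3 'e': at 1 ·f  ** P0@[3:3]
pos 4 'e': at 1 ·f  ** P0@[4:4]
pos 5 'e': at 1 ·f  ** P0@[5:5]
pos 6 'e': at 1 ·f  ** P0@[6:6]
pos 7 'd': at 2 ·f
pos 8 'd': at 3
pos 9 'a': at 4
pos 10 'd': at 5  ** P1@[7:10]
pos 11 'a': at 0 ·f
pos 12 'b': at 0
pos 13 'e': at 1  ** P0@[13:13]
pos 14 'c': at 0 ·f
pos 15 'a': at 0
pos 16 'd': at 2
pos 17 'd': at 3
pos 18 'd': at 3 ·f
pos 19 'a': at 4
pos 20 'd': at 5  ** P1@[17:20]
pos 21 'b': at 0 ·f
pos 22 'd': at 2
pos 23 'e': at 1 ·f  ** P0@[23:23]
pos 24 'd': at 2 ·f
pos 25 'd': at 3
pos 26 'a': at 4
pos 27 'd': at 5  ** P1@[24:27]
pos 28 'e': at 1 ·f  ** P0@[28:28]
pos 29 'd': at 2 ·f
pos 30 'c': at 0 ·f
pos 31 'd': at 2
pos 32 'd': at 3
pos 33 'd': at 3 ·f
pos 34 'a': at 4
pos 35 'd': at 5  ** P1@[32:35]
pos 36 'e': at 1 ·f  ** P0@[36:36]
pos 37 'c': at 0 ·f
pos 38 'b': at 0
pos 39 'c': at 0
pos 40 'd': at 2
pos 41 'd': at 3
pos 42 'a': at 4
pos 43 'b': at 0 ·f
pos 44 'e': at 1  ** P0@[44:44]
pos 45 'e': at 1 ·f  ** P0@[45:45]
pos 46 'd': at 2 ·f
pos 47 'd': at 3
pos 48 'a': at 4
pos 49 'd': at 5  ** P1@[46:49]
pos 50 'd': at 3 ·f
pos 51 'a': at 4
pos 52 'd': at 5  ** P1@[49:52]
pos 53 'e': at 1 ·f  ** P0@[53:53]
pos 54 'e': at 1 ·f  ** P0@[54:54]
pos 55 'd': at 2 ·f
pos 56 'd': at 3
pos 57 'a': at 4
pos 58 'd': at 5  ** P1@[55:58]

Result: [[0,0],[2,0],[3,0],[4,0],[5,0],[6,0],[10,1],[13,0],[20,1],[23,0],[27,1],[28,0],[35,1],[36,0],[44,0],[45,0],[49,1],[52,1],[53,0],[54,0],[58,1]]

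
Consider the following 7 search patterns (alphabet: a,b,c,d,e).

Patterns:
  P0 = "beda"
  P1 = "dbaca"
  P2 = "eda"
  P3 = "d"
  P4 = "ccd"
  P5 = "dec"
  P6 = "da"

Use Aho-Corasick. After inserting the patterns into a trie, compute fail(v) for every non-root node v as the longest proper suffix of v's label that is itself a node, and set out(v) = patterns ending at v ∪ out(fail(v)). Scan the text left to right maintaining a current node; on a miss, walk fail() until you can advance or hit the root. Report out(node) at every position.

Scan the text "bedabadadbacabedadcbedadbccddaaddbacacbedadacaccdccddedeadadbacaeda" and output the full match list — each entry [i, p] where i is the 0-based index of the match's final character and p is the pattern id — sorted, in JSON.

Construct AC machine:
Trie (insert patterns):
  n0 'ε': b→1 c→13 d→5 e→10
  n1 'b': e→2
  n2 'be': d→3
  n3 'bed': a→4
  n4 'beda': ·  [P0 ends]
  n5 'd': a→18 b→6 e→16  [P3 ends]
  n6 'db': a→7
  n7 'dba': c→8
  n8 'dbac': a→9
  n9 'dbaca': ·  [P1 ends]
  n10 'e': d→11
  n11 'ed': a→12
  n12 'eda': ·  [P2 ends]
  n13 'c': c→14
  n14 'cc': d→15
  n15 'ccd': ·  [P4 ends]
  n16 'de': c→17
  n17 'dec': ·  [P5 ends]
  n18 'da': ·  [P6 ends]

Failure links (BFS by depth):
  n1('b'): parent n0 fail=0; on 'b' 0 → fail=0;  out ∅∪∅=∅
  n5('d'): parent n0 fail=0; on 'd' 0 → fail=0;  out {3}∪∅={3}
  n10('e'): parent n0 fail=0; on 'e' 0 → fail=0;  out ∅∪∅=∅
  n13('c'): parent n0 fail=0; on 'c' 0 → fail=0;  out ∅∪∅=∅
  n2('be'): parent n1 fail=0; on 'e' 0 → fail=10;  out ∅∪∅=∅
  n6('db'): parent n5 fail=0; on 'b' 0 → fail=1;  out ∅∪∅=∅
  n11('ed'): parent n10 fail=0; on 'd' 0 → fail=5;  out ∅∪{3}={3}
  n14('cc'): parent n13 fail=0; on 'c' 0 → fail=13;  out ∅∪∅=∅
  n16('de'): parent n5 fail=0; on 'e' 0 → fail=10;  out ∅∪∅=∅
  n18('da'): parent n5 fail=0; on 'a' 0 → fail=0;  out {6}∪∅={6}
  n3('bed'): parent n2 fail=10; on 'd' 10 → fail=11;  out ∅∪{3}={3}
  n7('dba'): parent n6 fail=1; on 'a' 1→0 → fail=0;  out ∅∪∅=∅
  n12('eda'): parent n11 fail=5; on 'a' 5 → fail=18;  out {2}∪{6}={2,6}
  n15('ccd'): parent n14 fail=13; on 'd' 13→0 → fail=5;  out {4}∪{3}={3,4}
  n17('dec'): parent n16 fail=10; on 'c' 10→0 → fail=13;  out {5}∪∅={5}
  n4('beda'): parent n3 fail=11; on 'a' 11 → fail=12;  out {0}∪{2,6}={0,2,6}
  n8('dbac'): parent n7 fail=0; on 'c' 0 → fail=13;  out ∅∪∅=∅
  n9('dbaca'): parent n8 fail=13; on 'a' 13→0 → fail=0;  out {1}∪∅={1}

Text stream:
pos 0 'b': at 1
pos 1 'e': at 2
pos 2 'd': at 3  → match P3@[2:2]
pos 3 'a': at 4  → match P0@[0:3],P2@[1:3],P6@[2:3]
pos 4 'b': at 1 ·f
pos 5 'a': at 0 ·f
pos 6 'd': at 5  → match P3@[6:6]
pos 7 'a': at 18  → match P6@[6:7]
pos 8 'd': at 5 ·f  → match P3@[8:8]
pos 9 'b': at 6
pos 10 'a': at 7
pos 11 'c': at 8
pos 12 'a': at 9  → match P1@[8:12]
pos 13 'b': at 1 ·f
pos 14 'e': at 2
pos 15 'd': at 3  → match P3@[15:15]
pos 16 'a': at 4  → match P0@[13:16],P2@[14:16],P6@[15:16]
pos 17 'd': at 5 ·f  → match P3@[17:17]
pos 18 'c': at 13 ·f
pos 19 'b': at 1 ·f
pos 20 'e': at 2
pos 21 'd': at 3  → match P3@[21:21]
pos 22 'a': at 4  → match P0@[19:22],P2@[20:22],P6@[21:22]
pos 23 'd': at 5 ·f  → match P3@[23:23]
pos 24 'b': at 6
pos 25 'c': at 13 ·f
pos 26 'c': at 14
pos 27 'd': at 15  → match P3@[27:27],P4@[25:27]
pos 28 'd': at 5 ·f  → match P3@[28:28]
pos 29 'a': at 18  → match P6@[28:29]
pos 30 'a': at 0 ·f
pos 31 'd': at 5  → match P3@[31:31]
pos 32 'd': at 5 ·f  → match P3@[32:32]
pos 33 'b': at 6
pos 34 'a': at 7
pos 35 'c': at 8
pos 36 'a': at 9  → match P1@[32:36]
pos 37 'c': at 13 ·f
pos 38 'b': at 1 ·f
pos 39 'e': at 2
pos 40 'd': at 3  → match P3@[40:40]
pos 41 'a': at 4  → match P0@[38:41],P2@[39:41],P6@[40:41]
pos 42 'd': at 5 ·f  → match P3@[42:42]
pos 43 'a': at 18  → match P6@[42:43]
pos 44 'c': at 13 ·f
pos 45 'a': at 0 ·f
pos 46 'c': at 13
pos 47 'c': at 14
pos 48 'd': at 15  → match P3@[48:48],P4@[46:48]
pos 49 'c': at 13 ·f
pos 50 'c': at 14
pos 51 'd': at 15  → match P3@[51:51],P4@[49:51]
pos 52 'd': at 5 ·f  → match P3@[52:52]
pos 53 'e': at 16
pos 54 'd': at 11 ·f  → match P3@[54:54]
pos 55 'e': at 16 ·f
pos 56 'a': at 0 ·f
pos 57 'd': at 5  → match P3@[57:57]
pos 58 'a': at 18  → match P6@[57:58]
pos 59 'd': at 5 ·f  → match P3@[59:59]
pos 60 'b': at 6
pos 61 'a': at 7
pos 62 'c': at 8
pos 63 'a': at 9  → match P1@[59:63]
pos 64 'e': at 10 ·f
pos 65 'd': at 11  → match P3@[65:65]
pos 66 'a': at 12  → match P2@[64:66],P6@[65:66]

Result: [[2,3],[3,0],[3,2],[3,6],[6,3],[7,6],[8,3],[12,1],[15,3],[16,0],[16,2],[16,6],[17,3],[21,3],[22,0],[22,2],[22,6],[23,3],[27,3],[27,4],[28,3],[29,6],[31,3],[32,3],[36,1],[40,3],[41,0],[41,2],[41,6],[42,3],[43,6],[48,3],[48,4],[51,3],[51,4],[52,3],[54,3],[57,3],[58,6],[59,3],[63,1],[65,3],[66,2],[66,6]]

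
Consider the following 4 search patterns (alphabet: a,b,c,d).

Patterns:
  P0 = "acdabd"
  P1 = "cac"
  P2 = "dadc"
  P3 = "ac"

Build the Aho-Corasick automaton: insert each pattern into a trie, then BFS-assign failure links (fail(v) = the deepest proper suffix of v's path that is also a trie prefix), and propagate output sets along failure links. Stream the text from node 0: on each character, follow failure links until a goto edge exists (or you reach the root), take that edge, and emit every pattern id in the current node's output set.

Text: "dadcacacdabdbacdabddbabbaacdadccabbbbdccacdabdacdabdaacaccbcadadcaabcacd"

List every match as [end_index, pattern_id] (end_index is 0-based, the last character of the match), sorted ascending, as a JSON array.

Build:
Trie (insert patterns):
  n0 'ε': a→1 c→7 d→10
  n1 'a': c→2
  n2 'ac': d→3  [P3 ends]
  n3 'acd': a→4
  n4 'acda': b→5
  n5 'acdab': d→6
  n6 'acdabd': ·  [P0 ends]
  n7 'c': a→8
  n8 'ca': c→9
  n9 'cac': ·  [P1 ends]
  n10 'd': a→11
  n11 'da': d→12
  n12 'dad': c→13
  n13 'dadc': ·  [P2 ends]

Failure links (BFS by depth):
  fail(1) 'a': from fail(0)=0 chase 'a': 0 ⇒ 0;  out=∅∪out(0)=∅
  fail(7) 'c': from fail(0)=0 chase 'c': 0 ⇒ 0;  out=∅∪out(0)=∅
  fail(10) 'd': from fail(0)=0 chase 'd': 0 ⇒ 0;  out=∅∪out(0)=∅
  fail(2) 'ac': from fail(1)=0 chase 'c': 0 ⇒ 7;  out={3}∪out(7)={3}
  fail(8) 'ca': from fail(7)=0 chase 'a': 0 ⇒ 1;  out=∅∪out(1)=∅
  fail(11) 'da': from fail(10)=0 chase 'a': 0 ⇒ 1;  out=∅∪out(1)=∅
  fail(3) 'acd': from fail(2)=7 chase 'd': 7→0 ⇒ 10;  out=∅∪out(10)=∅
  fail(9) 'cac': from fail(8)=1 chase 'c': 1 ⇒ 2;  out={1}∪out(2)={1,3}
  fail(12) 'dad': from fail(11)=1 chase 'd': 1→0 ⇒ 10;  out=∅∪out(10)=∅
  fail(4) 'acda': from fail(3)=10 chase 'a': 10 ⇒ 11;  out=∅∪out(11)=∅
  fail(13) 'dadc': from fail(12)=10 chase 'c': 10→0 ⇒ 7;  out={2}∪out(7)={2}
  fail(5) 'acdab': from fail(4)=11 chase 'b': 11→1→0 ⇒ 0;  out=∅∪out(0)=∅
  fail(6) 'acdabd': from fail(5)=0 chase 'd': 0 ⇒ 10;  out={0}∪out(10)={0}

Text stream:
[0] read 'd'  n0⇒n10
[1] read 'a'  n10⇒n11
[2] read 'd'  n11⇒n12
[3] read 'c'  n12⇒n13  emit P2@[0:3]
[4] read 'a'  n13⇒n8 (via fail)
[5] read 'c'  n8⇒n9  emit P1@[3:5],P3@[4:5]
[6] read 'a'  n9⇒n8 (via fail)
[7] read 'c'  n8⇒n9  emit P1@[5:7],P3@[6:7]
[8] read 'd'  n9⇒n3 (via fail)
[9] read 'a'  n3⇒n4
[10] read 'b'  n4⇒n5
[11] read 'd'  n5⇒n6  emit P0@[6:11]
[12] read 'b'  n6⇒n0 (via fail)
[13] read 'a'  n0⇒n1
[14] read 'c'  n1⇒n2  emit P3@[13:14]
[15] read 'd'  n2⇒n3
[16] read 'a'  n3⇒n4
[17] read 'b'  n4⇒n5
[18] read 'd'  n5⇒n6  emit P0@[13:18]
[19] read 'd'  n6⇒n10 (via fail)
[20] read 'b'  n10⇒n0 (via fail)
[21] read 'a'  n0⇒n1
[22] read 'b'  n1⇒n0 (via fail)
[23] read 'b'  n0⇒n0
[24] read 'a'  n0⇒n1
[25] read 'a'  n1⇒n1 (via fail)
[26] read 'c'  n1⇒n2  emit P3@[25:26]
[27] read 'd'  n2⇒n3
[28] read 'a'  n3⇒n4
[29] read 'd'  n4⇒n12 (via fail)
[30] read 'c'  n12⇒n13  emit P2@[27:30]
[31] read 'c'  n13⇒n7 (via fail)
[32] read 'a'  n7⇒n8
[33] read 'b'  n8⇒n0 (via fail)
[34] read 'b'  n0⇒n0
[35] read 'b'  n0⇒n0
[36] read 'b'  n0⇒n0
[37] read 'd'  n0⇒n10
[38] read 'c'  n10⇒n7 (via fail)
[39] read 'c'  n7⇒n7 (via fail)
[40] read 'a'  n7⇒n8
[41] read 'c'  n8⇒n9  emit P1@[39:41],P3@[40:41]
[42] read 'd'  n9⇒n3 (via fail)
[43] read 'a'  n3⇒n4
[44] read 'b'  n4⇒n5
[45] read 'd'  n5⇒n6  emit P0@[40:45]
[46] read 'a'  n6⇒n11 (via fail)
[47] read 'c'  n11⇒n2 (via fail)  emit P3@[46:47]
[48] read 'd'  n2⇒n3
[49] read 'a'  n3⇒n4
[50] read 'b'  n4⇒n5
[51] read 'd'  n5⇒n6  emit P0@[46:51]
[52] read 'a'  n6⇒n11 (via fail)
[53] read 'a'  n11⇒n1 (via fail)
[54] read 'c'  n1⇒n2  emit P3@[53:54]
[55] read 'a'  n2⇒n8 (via fail)
[56] read 'c'  n8⇒n9  emit P1@[54:56],P3@[55:56]
[57] read 'c'  n9⇒n7 (via fail)
[58] read 'b'  n7⇒n0 (via fail)
[59] read 'c'  n0⇒n7
[60] read 'a'  n7⇒n8
[61] read 'd'  n8⇒n10 (via fail)
[62] read 'a'  n10⇒n11
[63] read 'd'  n11⇒n12
[64] read 'c'  n12⇒n13  emit P2@[61:64]
[65] read 'a'  n13⇒n8 (via fail)
[66] read 'a'  n8⇒n1 (via fail)
[67] read 'b'  n1⇒n0 (via fail)
[68] read 'c'  n0⇒n7
[69] read 'a'  n7⇒n8
[70] read 'c'  n8⇒n9  emit P1@[68:70],P3@[69:70]
[71] read 'd'  n9⇒n3 (via fail)

Result: [[3,2],[5,1],[5,3],[7,1],[7,3],[11,0],[14,3],[18,0],[26,3],[30,2],[41,1],[41,3],[45,0],[47,3],[51,0],[54,3],[56,1],[56,3],[64,2],[70,1],[70,3]]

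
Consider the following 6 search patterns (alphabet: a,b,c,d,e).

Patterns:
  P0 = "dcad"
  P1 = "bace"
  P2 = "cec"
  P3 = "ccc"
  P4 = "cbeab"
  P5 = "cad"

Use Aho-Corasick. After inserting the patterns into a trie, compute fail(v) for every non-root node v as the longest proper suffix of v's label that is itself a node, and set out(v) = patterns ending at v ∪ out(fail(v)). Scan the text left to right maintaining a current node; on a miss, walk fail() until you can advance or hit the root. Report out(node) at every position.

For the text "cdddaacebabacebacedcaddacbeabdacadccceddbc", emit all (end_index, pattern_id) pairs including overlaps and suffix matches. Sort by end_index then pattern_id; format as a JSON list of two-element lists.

Construct AC machine:
Trie nodes:
  0='ε' goto b→5 c→9 d→1
  1='d' goto c→2
  2='dc' goto a→3
  3='dca' goto d→4
  4='dcad' goto ·  ←P0
  5='b' goto a→6
  6='ba' goto c→7
  7='bac' goto e→8
  8='bace' goto ·  ←P1
  9='c' goto a→18 b→14 c→12 e→10
  10='ce' goto c→11
  11='cec' goto ·  ←P2
  12='cc' goto c→13
  13='ccc' goto ·  ←P3
  14='cb' goto e→15
  15='cbe' goto a→16
  16='cbea' goto b→17
  17='cbeab' goto ·  ←P4
  18='ca' goto d→19
  19='cad' goto ·  ←P5

BFS fail/out derivation:
  fail(1) 'd': from fail(0)=0 chase 'd': 0 ⇒ 0;  out=∅∪out(0)=∅
  fail(5) 'b': from fail(0)=0 chase 'b': 0 ⇒ 0;  out=∅∪out(0)=∅
  fail(9) 'c': from fail(0)=0 chase 'c': 0 ⇒ 0;  out=∅∪out(0)=∅
  fail(2) 'dc': from fail(1)=0 chase 'c': 0 ⇒ 9;  out=∅∪out(9)=∅
  fail(6) 'ba': from fail(5)=0 chase 'a': 0 ⇒ 0;  out=∅∪out(0)=∅
  fail(10) 'ce': from fail(9)=0 chase 'e': 0 ⇒ 0;  out=∅∪out(0)=∅
  fail(12) 'cc': from fail(9)=0 chase 'c': 0 ⇒ 9;  out=∅∪out(9)=∅
  fail(14) 'cb': from fail(9)=0 chase 'b': 0 ⇒ 5;  out=∅∪out(5)=∅
  fail(18) 'ca': from fail(9)=0 chase 'a': 0 ⇒ 0;  out=∅∪out(0)=∅
  fail(3) 'dca': from fail(2)=9 chase 'a': 9 ⇒ 18;  out=∅∪out(18)=∅
  fail(7) 'bac': from fail(6)=0 chase 'c': 0 ⇒ 9;  out=∅∪out(9)=∅
  fail(11) 'cec': from fail(10)=0 chase 'c': 0 ⇒ 9;  out={2}∪out(9)={2}
  fail(13) 'ccc': from fail(12)=9 chase 'c': 9 ⇒ 12;  out={3}∪out(12)={3}
  fail(15) 'cbe': from fail(14)=5 chase 'e': 5→0 ⇒ 0;  out=∅∪out(0)=∅
  fail(19) 'cad': from fail(18)=0 chase 'd': 0 ⇒ 1;  out={5}∪out(1)={5}
  fail(4) 'dcad': from fail(3)=18 chase 'd': 18 ⇒ 19;  out={0}∪out(19)={0,5}
  fail(8) 'bace': from fail(7)=9 chase 'e': 9 ⇒ 10;  out={1}∪out(10)={1}
  fail(16) 'cbea': from fail(15)=0 chase 'a': 0 ⇒ 0;  out=∅∪out(0)=∅
  fail(17) 'cbeab': from fail(16)=0 chase 'b': 0 ⇒ 5;  out={4}∪out(5)={4}

Text stream:
[0] read 'c'  n0⇒n9
[1] read 'd'  n9⇒n1 (fail-walked)
[2] read 'd'  n1⇒n1 (fail-walked)
[3] read 'd'  n1⇒n1 (fail-walked)
[4] read 'a'  n1⇒n0 (fail-walked)
[5] read 'a'  n0⇒n0
[6] read 'c'  n0⇒n9
[7] read 'e'  n9⇒n10
[8] read 'b'  n10⇒n5 (fail-walked)
[9] read 'a'  n5⇒n6
[10] read 'b'  n6⇒n5 (fail-walked)
[11] read 'a'  n5⇒n6
[12] read 'c'  n6⇒n7
[13] read 'e'  n7⇒n8  ** P1@[10:13]
[14] read 'b'  n8⇒n5 (fail-walked)
[15] read 'a'  n5⇒n6
[16] read 'c'  n6⇒n7
[17] read 'e'  n7⇒n8  ** P1@[14:17]
[18] read 'd'  n8⇒n1 (fail-walked)
[19] read 'c'  n1⇒n2
[20] read 'a'  n2⇒n3
[21] read 'd'  n3⇒n4  ** P0@[18:21],P5@[19:21]
[22] read 'd'  n4⇒n1 (fail-walked)
[23] read 'a'  n1⇒n0 (fail-walked)
[24] read 'c'  n0⇒n9
[25] read 'b'  n9⇒n14
[26] read 'e'  n14⇒n15
[27] read 'a'  n15⇒n16
[28] read 'b'  n16⇒n17  ** P4@[24:28]
[29] read 'd'  n17⇒n1 (fail-walked)
[30] read 'a'  n1⇒n0 (fail-walked)
[31] read 'c'  n0⇒n9
[32] read 'a'  n9⇒n18
[33] read 'd'  n18⇒n19  ** P5@[31:33]
[34] read 'c'  n19⇒n2 (fail-walked)
[35] read 'c'  n2⇒n12 (fail-walked)
[36] read 'c'  n12⇒n13  ** P3@[34:36]
[37] read 'e'  n13⇒n10 (fail-walked)
[38] read 'd'  n10⇒n1 (fail-walked)
[39] read 'd'  n1⇒n1 (fail-walked)
[40] read 'b'  n1⇒n5 (fail-walked)
[41] read 'c'  n5⇒n9 (fail-walked)

Matches: [[13,1],[17,1],[21,0],[21,5],[28,4],[33,5],[36,3]]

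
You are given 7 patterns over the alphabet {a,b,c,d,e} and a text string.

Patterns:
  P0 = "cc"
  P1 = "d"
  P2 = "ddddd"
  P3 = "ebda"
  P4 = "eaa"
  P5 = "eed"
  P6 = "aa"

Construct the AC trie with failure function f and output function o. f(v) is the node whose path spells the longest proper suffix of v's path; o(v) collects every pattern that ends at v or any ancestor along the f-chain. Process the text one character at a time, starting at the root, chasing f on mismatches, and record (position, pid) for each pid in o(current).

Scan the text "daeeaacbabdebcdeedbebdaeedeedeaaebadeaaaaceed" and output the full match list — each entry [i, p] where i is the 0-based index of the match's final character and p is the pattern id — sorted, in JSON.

Build:
Trie nodes:
  n0 'ε': a→16 c→1 d→3 e→8
  n1 'c': c→2
  n2 'cc': ·  ←P0
  n3 'd': d→4  ←P1
  n4 'dd': d→5
  n5 'ddd': d→6
  n6 'dddd': d→7
  n7 'ddddd': ·  ←P2
  n8 'e': a→12 b→9 e→14
  n9 'eb': d→10
  n10 'ebd': a→11
  n11 'ebda': ·  ←P3
  n12 'ea': a→13
  n13 'eaa': ·  ←P4
  n14 'ee': d→15
  n15 'eed': ·  ←P5
  n16 'a': a→17
  n17 'aa': ·  ←P6

BFS fail/out derivation:
  n1('c'): parent n0 fail=0; on 'c' 0 → fail=0;  out ∅∪∅=∅
  n3('d'): parent n0 fail=0; on 'd' 0 → fail=0;  out {1}∪∅={1}
  n8('e'): parent n0 fail=0; on 'e' 0 → fail=0;  out ∅∪∅=∅
  n16('a'): parent n0 fail=0; on 'a' 0 → fail=0;  out ∅∪∅=∅
  n2('cc'): parent n1 fail=0; on 'c' 0 → fail=1;  out {0}∪∅={0}
  n4('dd'): parent n3 fail=0; on 'd' 0 → fail=3;  out ∅∪{1}={1}
  n9('eb'): parent n8 fail=0; on 'b' 0 → fail=0;  out ∅∪∅=∅
  n12('ea'): parent n8 fail=0; on 'a' 0 → fail=16;  out ∅∪∅=∅
  n14('ee'): parent n8 fail=0; on 'e' 0 → fail=8;  out ∅∪∅=∅
  n17('aa'): parent n16 fail=0; on 'a' 0 → fail=16;  out {6}∪∅={6}
  n5('ddd'): parent n4 fail=3; on 'd' 3 → fail=4;  out ∅∪{1}={1}
  n10('ebd'): parent n9 fail=0; on 'd' 0 → fail=3;  out ∅∪{1}={1}
  n13('eaa'): parent n12 fail=16; on 'a' 16 → fail=17;  out {4}∪{6}={4,6}
  n15('eed'): parent n14 fail=8; on 'd' 8→0 → fail=3;  out {5}∪{1}={1,5}
  n6('dddd'): parent n5 fail=4; on 'd' 4 → fail=5;  out ∅∪{1}={1}
  n11('ebda'): parent n10 fail=3; on 'a' 3→0 → fail=16;  out {3}∪∅={3}
  n7('ddddd'): parent n6 fail=5; on 'd' 5 → fail=6;  out {2}∪{1}={1,2}

Text stream:
pos 0 'd': at 3  ** P1@[0:0]
pos 1 'a': at 16 (fail-walked)
pos 2 'e': at 8 (fail-walked)
pos 3 'e': at 14
pos 4 'a': at 12 (fail-walked)
pos 5 'a': at 13  ** P4@[3:5],P6@[4:5]
pos 6 'c': at 1 (fail-walked)
pos 7 'b': at 0 (fail-walked)
pos 8 'a': at 16
pos 9 'b': at 0 (fail-walked)
pos 10 'd': at 3  ** P1@[10:10]
pos 11 'e': at 8 (fail-walked)
pos 12 'b': at 9
pos 13 'c': at 1 (fail-walked)
pos 14 'd': at 3 (fail-walked)  ** P1@[14:14]
pos 15 'e': at 8 (fail-walked)
pos 16 'e': at 14
pos 17 'd': at 15  ** P1@[17:17],P5@[15:17]
pos 18 'b': at 0 (fail-walked)
pos 19 'e': at 8
pos 20 'b': at 9
pos 21 'd': at 10  ** P1@[21:21]
pos 22 'a': at 11  ** P3@[19:22]
pos 23 'e': at 8 (fail-walked)
pos 24 'e': at 14
pos 25 'd': at 15  ** P1@[25:25],P5@[23:25]
pos 26 'e': at 8 (fail-walked)
pos 27 'e': at 14
pos 28 'd': at 15  ** P1@[28:28],P5@[26:28]
pos 29 'e': at 8 (fail-walked)
pos 30 'a': at 12
pos 31 'a': at 13  ** P4@[29:31],P6@[30:31]
pos 32 'e': at 8 (fail-walked)
pos 33 'b': at 9
pos 34 'a': at 16 (fail-walked)
pos 35 'd': at 3 (fail-walked)  ** P1@[35:35]
pos 36 'e': at 8 (fail-walked)
pos 37 'a': at 12
pos 38 'a': at 13  ** P4@[36:38],P6@[37:38]
pos 39 'a': at 17 (fail-walked)  ** P6@[38:39]
pos 40 'a': at 17 (fail-walked)  ** P6@[39:40]
pos 41 'c': at 1 (fail-walked)
pos 42 'e': at 8 (fail-walked)
pos 43 'e': at 14
pos 44 'd': at 15  ** P1@[44:44],P5@[42:44]

All matches (sorted): [[0,1],[5,4],[5,6],[10,1],[14,1],[17,1],[17,5],[21,1],[22,3],[25,1],[25,5],[28,1],[28,5],[31,4],[31,6],[35,1],[38,4],[38,6],[39,6],[40,6],[44,1],[44,5]]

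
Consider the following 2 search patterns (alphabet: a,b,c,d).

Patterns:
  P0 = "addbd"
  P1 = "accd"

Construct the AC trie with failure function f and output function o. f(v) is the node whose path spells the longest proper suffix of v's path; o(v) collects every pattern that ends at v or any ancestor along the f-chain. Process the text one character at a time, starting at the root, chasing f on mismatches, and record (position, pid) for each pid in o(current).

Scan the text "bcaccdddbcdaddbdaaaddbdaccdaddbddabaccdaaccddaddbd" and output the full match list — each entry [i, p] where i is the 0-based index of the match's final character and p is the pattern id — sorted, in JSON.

Build automaton:
Trie nodes:
  n0 'ε': a→1
  n1 'a': c→6 d→2
  n2 'ad': d→3
  n3 'add': b→4
  n4 'addb': d→5
  n5 'addbd': ·  ←P0
  n6 'ac': c→7
  n7 'acc': d→8
  n8 'accd': ·  ←P1

BFS fail/out derivation:
  fail(1) 'a': from fail(0)=0 chase 'a': 0 ⇒ 0;  out=∅∪out(0)=∅
  fail(2) 'ad': from fail(1)=0 chase 'd': 0 ⇒ 0;  out=∅∪out(0)=∅
  fail(6) 'ac': from fail(1)=0 chase 'c': 0 ⇒ 0;  out=∅∪out(0)=∅
  fail(3) 'add': from fail(2)=0 chase 'd': 0 ⇒ 0;  out=∅∪out(0)=∅
  fail(7) 'acc': from fail(6)=0 chase 'c': 0 ⇒ 0;  out=∅∪out(0)=∅
  fail(4) 'addb': from fail(3)=0 chase 'b': 0 ⇒ 0;  out=∅∪out(0)=∅
  fail(8) 'accd': from fail(7)=0 chase 'd': 0 ⇒ 0;  out={1}∪out(0)={1}
  fail(5) 'addbd': from fail(4)=0 chase 'd': 0 ⇒ 0;  out={0}∪out(0)={0}

Run:
pos 0 'b': at 0
pos 1 'c': at 0
pos 2 'a': at 1
pos 3 'c': at 6
pos 4 'c': at 7
pos 5 'd': at 8  ** P1@[2:5]
pos 6 'd': at 0 ·f
pos 7 'd': at 0
pos 8 'b': at 0
pos 9 'c': at 0
pos 10 'd': at 0
pos 11 'a': at 1
pos 12 'd': at 2
pos 13 'd': at 3
pos 14 'b': at 4
pos 15 'd': at 5  ** P0@[11:15]
pos 16 'a': at 1 ·f
pos 17 'a': at 1 ·f
pos 18 'a': at 1 ·f
pos 19 'd': at 2
pos 20 'd': at 3
pos 21 'b': at 4
pos 22 'd': at 5  ** P0@[18:22]
pos 23 'a': at 1 ·f
pos 24 'c': at 6
pos 25 'c': at 7
pos 26 'd': at 8  ** P1@[23:26]
pos 27 'a': at 1 ·f
pos 28 'd': at 2
pos 29 'd': at 3
pos 30 'b': at 4
pos 31 'd': at 5  ** P0@[27:31]
pos 32 'd': at 0 ·f
pos 33 'a': at 1
pos 34 'b': at 0 ·f
pos 35 'a': at 1
pos 36 'c': at 6
pos 37 'c': at 7
pos 38 'd': at 8  ** P1@[35:38]
pos 39 'a': at 1 ·f
pos 40 'a': at 1 ·f
pos 41 'c': at 6
pos 42 'c': at 7
pos 43 'd': at 8  ** P1@[40:43]
pos 44 'd': at 0 ·f
pos 45 'a': at 1
pos 46 'd': at 2
pos 47 'd': at 3
pos 48 'b': at 4
pos 49 'd': at 5  ** P0@[45:49]

All matches (sorted): [[5,1],[15,0],[22,0],[26,1],[31,0],[38,1],[43,1],[49,0]]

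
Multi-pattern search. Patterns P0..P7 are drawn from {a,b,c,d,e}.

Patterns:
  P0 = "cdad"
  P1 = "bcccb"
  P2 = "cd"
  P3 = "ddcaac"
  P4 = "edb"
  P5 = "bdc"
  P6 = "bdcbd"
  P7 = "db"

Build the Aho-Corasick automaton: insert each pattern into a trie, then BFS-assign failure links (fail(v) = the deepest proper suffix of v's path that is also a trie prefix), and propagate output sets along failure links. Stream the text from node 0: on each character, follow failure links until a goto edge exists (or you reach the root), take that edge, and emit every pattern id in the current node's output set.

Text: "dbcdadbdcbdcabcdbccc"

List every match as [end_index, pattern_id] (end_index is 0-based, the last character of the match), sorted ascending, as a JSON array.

Construct AC machine:
Trie nodes:
  0='ε' goto b→5 c→1 d→10 e→16
  1='c' goto d→2
  2='cd' goto a→3  [P2 ends]
  3='cda' goto d→4
  4='cdad' goto ·  [P0 ends]
  5='b' goto c→6 d→19
  6='bc' goto c→7
  7='bcc' goto c→8
  8='bccc' goto b→9
  9='bcccb' goto ·  [P1 ends]
  10='d' goto b→23 d→11
  11='dd' goto c→12
  12='ddc' goto a→13
  13='ddca' goto a→14
  14='ddcaa' goto c→15
  15='ddcaac' goto ·  [P3 ends]
  16='e' goto d→17
  17='ed' goto b→18
  18='edb' goto ·  [P4 ends]
  19='bd' goto c→20
  20='bdc' goto b→21  [P5 ends]
  21='bdcb' goto d→22
  22='bdcbd' goto ·  [P6 ends]
  23='db' goto ·  [P7 ends]

BFS fail/out derivation:
  fail(1) 'c': from fail(0)=0 chase 'c': 0 ⇒ 0;  out=∅∪out(0)=∅
  fail(5) 'b': from fail(0)=0 chase 'b': 0 ⇒ 0;  out=∅∪out(0)=∅
  fail(10) 'd': from fail(0)=0 chase 'd': 0 ⇒ 0;  out=∅∪out(0)=∅
  fail(16) 'e': from fail(0)=0 chase 'e': 0 ⇒ 0;  out=∅∪out(0)=∅
  fail(2) 'cd': from fail(1)=0 chase 'd': 0 ⇒ 10;  out={2}∪out(10)={2}
  fail(6) 'bc': from fail(5)=0 chase 'c': 0 ⇒ 1;  out=∅∪out(1)=∅
  fail(11) 'dd': from fail(10)=0 chase 'd': 0 ⇒ 10;  out=∅∪out(10)=∅
  fail(17) 'ed': from fail(16)=0 chase 'd': 0 ⇒ 10;  out=∅∪out(10)=∅
  fail(19) 'bd': from fail(5)=0 chase 'd': 0 ⇒ 10;  out=∅∪out(10)=∅
  fail(23) 'db': from fail(10)=0 chase 'b': 0 ⇒ 5;  out={7}∪out(5)={7}
  fail(3) 'cda': from fail(2)=10 chase 'a': 10→0 ⇒ 0;  out=∅∪out(0)=∅
  fail(7) 'bcc': from fail(6)=1 chase 'c': 1→0 ⇒ 1;  out=∅∪out(1)=∅
  fail(12) 'ddc': from fail(11)=10 chase 'c': 10→0 ⇒ 1;  out=∅∪out(1)=∅
  fail(18) 'edb': from fail(17)=10 chase 'b': 10 ⇒ 23;  out={4}∪out(23)={4,7}
  fail(20) 'bdc': from fail(19)=10 chase 'c': 10→0 ⇒ 1;  out={5}∪out(1)={5}
  fail(4) 'cdad': from fail(3)=0 chase 'd': 0 ⇒ 10;  out={0}∪out(10)={0}
  fail(8) 'bccc': from fail(7)=1 chase 'c': 1→0 ⇒ 1;  out=∅∪out(1)=∅
  fail(13) 'ddca': from fail(12)=1 chase 'a': 1→0 ⇒ 0;  out=∅∪out(0)=∅
  fail(21) 'bdcb': from fail(20)=1 chase 'b': 1→0 ⇒ 5;  out=∅∪out(5)=∅
  fail(9) 'bcccb': from fail(8)=1 chase 'b': 1→0 ⇒ 5;  out={1}∪out(5)={1}
  fail(14) 'ddcaa': from fail(13)=0 chase 'a': 0 ⇒ 0;  out=∅∪out(0)=∅
  fail(22) 'bdcbd': from fail(21)=5 chase 'd': 5 ⇒ 19;  out={6}∪out(19)={6}
  fail(15) 'ddcaac': from fail(14)=0 chase 'c': 0 ⇒ 1;  out={3}∪out(1)={3}

Run:
pos 0 'd': at 10
pos 1 'b': at 23  emit P7@[0:1]
pos 2 'c': at 6 ·f
pos 3 'd': at 2 ·f  emit P2@[2:3]
pos 4 'a': at 3
pos 5 'd': at 4  emit P0@[2:5]
pos 6 'b': at 23 ·f  emit P7@[5:6]
pos 7 'd': at 19 ·f
pos 8 'c': at 20  emit P5@[6:8]
pos 9 'b': at 21
pos 10 'd': at 22  emit P6@[6:10]
pos 11 'c': at 20 ·f  emit P5@[9:11]
pos 12 'a': at 0 ·f
pos 13 'b': at 5
pos 14 'c': at 6
pos 15 'd': at 2 ·f  emit P2@[14:15]
pos 16 'b': at 23 ·f  emit P7@[15:16]
pos 17 'c': at 6 ·f
pos 18 'c': at 7
pos 19 'c': at 8

Matches: [[1,7],[3,2],[5,0],[6,7],[8,5],[10,6],[11,5],[15,2],[16,7]]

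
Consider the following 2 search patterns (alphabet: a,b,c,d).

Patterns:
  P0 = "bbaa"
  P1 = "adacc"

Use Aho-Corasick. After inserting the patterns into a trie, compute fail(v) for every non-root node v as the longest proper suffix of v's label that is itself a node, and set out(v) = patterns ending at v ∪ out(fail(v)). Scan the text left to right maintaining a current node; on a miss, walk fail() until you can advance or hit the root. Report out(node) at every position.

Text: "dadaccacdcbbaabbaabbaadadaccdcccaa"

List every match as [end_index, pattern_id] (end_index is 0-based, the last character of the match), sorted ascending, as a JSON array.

Build:
Trie nodes:
  n0 'ε': a→5 b→1
  n1 'b': b→2
  n2 'bb': a→3
  n3 'bba': a→4
  n4 'bbaa': ·  [P0 ends]
  n5 'a': d→6
  n6 'ad': a→7
  n7 'ada': c→8
  n8 'adac': c→9
  n9 'adacc': ·  [P1 ends]

Failure links (BFS by depth):
  fail(1) 'b': from fail(0)=0 chase 'b': 0 ⇒ 0;  out=∅∪out(0)=∅
  fail(5) 'a': from fail(0)=0 chase 'a': 0 ⇒ 0;  out=∅∪out(0)=∅
  fail(2) 'bb': from fail(1)=0 chase 'b': 0 ⇒ 1;  out=∅∪out(1)=∅
  fail(6) 'ad': from fail(5)=0 chase 'd': 0 ⇒ 0;  out=∅∪out(0)=∅
  fail(3) 'bba': from fail(2)=1 chase 'a': 1→0 ⇒ 5;  out=∅∪out(5)=∅
  fail(7) 'ada': from fail(6)=0 chase 'a': 0 ⇒ 5;  out=∅∪out(5)=∅
  fail(4) 'bbaa': from fail(3)=5 chase 'a': 5→0 ⇒ 5;  out={0}∪out(5)={0}
  fail(8) 'adac': from fail(7)=5 chase 'c': 5→0 ⇒ 0;  out=∅∪out(0)=∅
  fail(9) 'adacc': from fail(8)=0 chase 'c': 0 ⇒ 0;  out={1}∪out(0)={1}

Text stream:
pos 0 'd': at 0
pos 1 'a': at 5
pos 2 'd': at 6
pos 3 'a': at 7
pos 4 'c': at 8
pos 5 'c': at 9  emit P1@[1:5]
pos 6 'a': at 5 (fail-walked)
pos 7 'c': at 0 (fail-walked)
pos 8 'd': at 0
pos 9 'c': at 0
pos 10 'b': at 1
pos 11 'b': at 2
pos 12 'a': at 3
pos 13 'a': at 4  emit P0@[10:13]
pos 14 'b': at 1 (fail-walked)
pos 15 'b': at 2
pos 16 'a': at 3
pos 17 'a': at 4  emit P0@[14:17]
pos 18 'b': at 1 (fail-walked)
pos 19 'b': at 2
pos 20 'a': at 3
pos 21 'a': at 4  emit P0@[18:21]
pos 22 'd': at 6 (fail-walked)
pos 23 'a': at 7
pos 24 'd': at 6 (fail-walked)
pos 25 'a': at 7
pos 26 'c': at 8
pos 27 'c': at 9  emit P1@[23:27]
pos 28 'd': at 0 (fail-walked)
pos 29 'c': at 0
pos 30 'c': at 0
pos 31 'c': at 0
pos 32 'a': at 5
pos 33 'a': at 5 (fail-walked)

Matches: [[5,1],[13,0],[17,0],[21,0],[27,1]]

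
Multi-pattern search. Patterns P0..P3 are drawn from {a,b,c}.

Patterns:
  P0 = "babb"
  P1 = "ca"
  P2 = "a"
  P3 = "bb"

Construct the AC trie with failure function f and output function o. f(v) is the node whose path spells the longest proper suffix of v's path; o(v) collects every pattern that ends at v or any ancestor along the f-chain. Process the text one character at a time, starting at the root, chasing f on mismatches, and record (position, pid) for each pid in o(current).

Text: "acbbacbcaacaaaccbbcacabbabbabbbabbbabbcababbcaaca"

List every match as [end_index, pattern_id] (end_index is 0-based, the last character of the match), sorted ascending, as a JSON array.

Build:
Trie (insert patterns):
  0='ε' goto a→7 b→1 c→5
  1='b' goto a→2 b→8
  2='ba' goto b→3
  3='bab' goto b→4
  4='babb' goto ·  ←P0
  5='c' goto a→6
  6='ca' goto ·  ←P1
  7='a' goto ·  ←P2
  8='bb' goto ·  ←P3

Failure links (BFS by depth):
  n1('b'): parent n0 fail=0; on 'b' 0 → fail=0;  out ∅∪∅=∅
  n5('c'): parent n0 fail=0; on 'c' 0 → fail=0;  out ∅∪∅=∅
  n7('a'): parent n0 fail=0; on 'a' 0 → fail=0;  out {2}∪∅={2}
  n2('ba'): parent n1 fail=0; on 'a' 0 → fail=7;  out ∅∪{2}={2}
  n6('ca'): parent n5 fail=0; on 'a' 0 → fail=7;  out {1}∪{2}={1,2}
  n8('bb'): parent n1 fail=0; on 'b' 0 → fail=1;  out {3}∪∅={3}
  n3('bab'): parent n2 fail=7; on 'b' 7→0 → fail=1;  out ∅∪∅=∅
  n4('babb'): parent n3 fail=1; on 'b' 1 → fail=8;  out {0}∪{3}={0,3}

Scan:
pos 0 'a': at 7  → match P2@[0:0]
pos 1 'c': at 5 (via fail)
pos 2 'b': at 1 (via fail)
pos 3 'b': at 8  → match P3@[2:3]
pos 4 'a': at 2 (via fail)  → match P2@[4:4]
pos 5 'c': at 5 (via fail)
pos 6 'b': at 1 (via fail)
pos 7 'c': at 5 (via fail)
pos 8 'a': at 6  → match P1@[7:8],P2@[8:8]
pos 9 'a': at 7 (via fail)  → match P2@[9:9]
pos 10 'c': at 5 (via fail)
pos 11 'a': at 6  → match P1@[10:11],P2@[11:11]
pos 12 'a': at 7 (via fail)  → match P2@[12:12]
pos 13 'a': at 7 (via fail)  → match P2@[13:13]
pos 14 'c': at 5 (via fail)
pos 15 'c': at 5 (via fail)
pos 16 'b': at 1 (via fail)
pos 17 'b': at 8  → match P3@[16:17]
pos 18 'c': at 5 (via fail)
pos 19 'a': at 6  → match P1@[18:19],P2@[19:19]
pos 20 'c': at 5 (via fail)
pos 21 'a': at 6  → match P1@[20:21],P2@[21:21]
pos 22 'b': at 1 (via fail)
pos 23 'b': at 8  → match P3@[22:23]
pos 24 'a': at 2 (via fail)  → match P2@[24:24]
pos 25 'b': at 3
pos 26 'b': at 4  → match P0@[23:26],P3@[25:26]
pos 27 'a': at 2 (via fail)  → match P2@[27:27]
pos 28 'b': at 3
pos 29 'b': at 4  → match P0@[26:29],P3@[28:29]
pos 30 'b': at 8 (via fail)  → match P3@[29:30]
pos 31 'a': at 2 (via fail)  → match P2@[31:31]
pos 32 'b': at 3
pos 33 'b': at 4  → match P0@[30:33],P3@[32:33]
pos 34 'b': at 8 (via fail)  → match P3@[33:34]
pos 35 'a': at 2 (via fail)  → match P2@[35:35]
pos 36 'b': at 3
pos 37 'b': at 4  → match P0@[34:37],P3@[36:37]
pos 38 'c': at 5 (via fail)
pos 39 'a': at 6  → match P1@[38:39],P2@[39:39]
pos 40 'b': at 1 (via fail)
pos 41 'a': at 2  → match P2@[41:41]
pos 42 'b': at 3
pos 43 'b': at 4  → match P0@[40:43],P3@[42:43]
pos 44 'c': at 5 (via fail)
pos 45 'a': at 6  → match P1@[44:45],P2@[45:45]
pos 46 'a': at 7 (via fail)  → match P2@[46:46]
pos 47 'c': at 5 (via fail)
pos 48 'a': at 6  → match P1@[47:48],P2@[48:48]

Result: [[0,2],[3,3],[4,2],[8,1],[8,2],[9,2],[11,1],[11,2],[12,2],[13,2],[17,3],[19,1],[19,2],[21,1],[21,2],[23,3],[24,2],[26,0],[26,3],[27,2],[29,0],[29,3],[30,3],[31,2],[33,0],[33,3],[34,3],[35,2],[37,0],[37,3],[39,1],[39,2],[41,2],[43,0],[43,3],[45,1],[45,2],[46,2],[48,1],[48,2]]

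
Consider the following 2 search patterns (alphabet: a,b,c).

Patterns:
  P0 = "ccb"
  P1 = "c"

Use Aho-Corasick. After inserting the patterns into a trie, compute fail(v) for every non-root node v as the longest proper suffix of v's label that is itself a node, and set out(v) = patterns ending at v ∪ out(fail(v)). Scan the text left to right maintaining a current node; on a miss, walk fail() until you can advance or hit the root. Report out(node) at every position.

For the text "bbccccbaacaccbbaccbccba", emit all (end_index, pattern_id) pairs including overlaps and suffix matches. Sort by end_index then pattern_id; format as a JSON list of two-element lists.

Build automaton:
Trie (insert patterns):
  n0 'ε': c→1
  n1 'c': c→2  ←P1
  n2 'cc': b→3
  n3 'ccb': ·  ←P0

Failure links (BFS by depth):
  fail(1) 'c': from fail(0)=0 chase 'c': 0 ⇒ 0;  out={1}∪out(0)={1}
  fail(2) 'cc': from fail(1)=0 chase 'c': 0 ⇒ 1;  out=∅∪out(1)={1}
  fail(3) 'ccb': from fail(2)=1 chase 'b': 1→0 ⇒ 0;  out={0}∪out(0)={0}

Run:
i=0 'b': node 0→0
i=1 'b': node 0→0
i=2 'c': node 0→1  emit P1@[2:2]
i=3 'c': node 1→2  emit P1@[3:3]
i=4 'c': node 2→2 ·f  emit P1@[4:4]
i=5 'c': node 2→2 ·f  emit P1@[5:5]
i=6 'b': node 2→3  emit P0@[4:6]
i=7 'a': node 3→0 ·f
i=8 'a': node 0→0
i=9 'c': node 0→1  emit P1@[9:9]
i=10 'a': node 1→0 ·f
i=11 'c': node 0→1  emit P1@[11:11]
i=12 'c': node 1→2  emit P1@[12:12]
i=13 'b': node 2→3  emit P0@[11:13]
i=14 'b': node 3→0 ·f
i=15 'a': node 0→0
i=16 'c': node 0→1  emit P1@[16:16]
i=17 'c': node 1→2  emit P1@[17:17]
i=18 'b': node 2→3  emit P0@[16:18]
i=19 'c': node 3→1 ·f  emit P1@[19:19]
i=20 'c': node 1→2  emit P1@[20:20]
i=21 'b': node 2→3  emit P0@[19:21]
i=22 'a': node 3→0 ·f

Result: [[2,1],[3,1],[4,1],[5,1],[6,0],[9,1],[11,1],[12,1],[13,0],[16,1],[17,1],[18,0],[19,1],[20,1],[21,0]]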